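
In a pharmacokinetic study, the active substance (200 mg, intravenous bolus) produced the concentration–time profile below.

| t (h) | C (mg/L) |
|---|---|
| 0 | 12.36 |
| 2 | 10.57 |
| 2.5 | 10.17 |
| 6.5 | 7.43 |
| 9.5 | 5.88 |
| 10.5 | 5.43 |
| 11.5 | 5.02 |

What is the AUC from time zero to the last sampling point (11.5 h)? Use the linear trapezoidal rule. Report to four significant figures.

Trapezoidal AUC_0→11.5:
  [0→2]: (12.36+10.57)/2 × 2 = 22.93
  [2→2.5]: (10.57+10.17)/2 × 0.5 = 5.185
  [2.5→6.5]: (10.17+7.43)/2 × 4 = 35.2
  [6.5→9.5]: (7.43+5.88)/2 × 3 = 19.965
  [9.5→10.5]: (5.88+5.43)/2 × 1 = 5.655
  [10.5→11.5]: (5.43+5.02)/2 × 1 = 5.225
  Sum = 94.16 mg/L·h

AUC = 94.16 mg/L·h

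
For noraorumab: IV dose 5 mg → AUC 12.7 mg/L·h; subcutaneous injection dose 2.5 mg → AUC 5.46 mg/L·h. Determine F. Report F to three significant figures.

F = 0.860

F = (AUC_ev / D_ev) / (AUC_iv / D_iv)
  = (5.46/2.5) / (12.7/5)
  = 2.184 / 2.54 = 0.8598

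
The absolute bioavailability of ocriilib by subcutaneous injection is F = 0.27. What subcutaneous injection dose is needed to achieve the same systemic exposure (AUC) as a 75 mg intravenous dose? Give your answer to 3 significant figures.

For equal systemic exposure: F × D_ev = D_iv
D_ev = D_iv / F = 75 / 0.27 = 277.778 mg

D_subcutaneous = 278 mg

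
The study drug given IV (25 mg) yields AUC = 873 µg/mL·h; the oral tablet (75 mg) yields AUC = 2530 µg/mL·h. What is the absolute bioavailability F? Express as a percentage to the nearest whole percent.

F = (AUC_ev / D_ev) / (AUC_iv / D_iv)
  = (2530/75) / (873/25)
  = 33.7333 / 34.92 = 0.9660
  = 96.60%

F = 97%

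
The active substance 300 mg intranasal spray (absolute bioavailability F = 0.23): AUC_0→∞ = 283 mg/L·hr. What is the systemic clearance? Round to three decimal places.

CL = F × Dose / AUC_0→∞
   = 0.23 × 300 / 283 = 0.243816 L/hr

CL = 0.244 L/hr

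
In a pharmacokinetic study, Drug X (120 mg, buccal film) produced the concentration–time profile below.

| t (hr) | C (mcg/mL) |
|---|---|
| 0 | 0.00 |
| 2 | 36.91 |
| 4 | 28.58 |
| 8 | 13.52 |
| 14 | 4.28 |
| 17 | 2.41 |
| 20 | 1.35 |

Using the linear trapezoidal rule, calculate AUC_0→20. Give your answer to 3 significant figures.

Trapezoidal AUC_0→20:
  [0→2]: (0.00+36.91)/2 × 2 = 36.91
  [2→4]: (36.91+28.58)/2 × 2 = 65.49
  [4→8]: (28.58+13.52)/2 × 4 = 84.2
  [8→14]: (13.52+4.28)/2 × 6 = 53.4
  [14→17]: (4.28+2.41)/2 × 3 = 10.035
  [17→20]: (2.41+1.35)/2 × 3 = 5.64
  Sum = 255.675 mcg/mL·hr

AUC = 256 mcg/mL·hr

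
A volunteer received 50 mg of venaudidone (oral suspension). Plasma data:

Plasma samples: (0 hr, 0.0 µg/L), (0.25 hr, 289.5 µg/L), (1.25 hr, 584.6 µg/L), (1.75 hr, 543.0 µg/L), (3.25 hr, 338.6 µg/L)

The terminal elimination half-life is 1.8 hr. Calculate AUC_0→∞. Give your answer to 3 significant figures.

AUC = 2300 µg/L·hr

Trapezoidal AUC_0→3.25:
  [0→0.25]: (0.0+289.5)/2 × 0.25 = 36.1875
  [0.25→1.25]: (289.5+584.6)/2 × 1 = 437.05
  [1.25→1.75]: (584.6+543.0)/2 × 0.5 = 281.9
  [1.75→3.25]: (543.0+338.6)/2 × 1.5 = 661.2
  Sum = 1416.3375 µg/L·hr
k_e = ln2 / t½ = 0.693147 / 1.8 = 0.3851 hr^-1
Extrapolated tail: C_last / k_e = 338.6 / 0.3851 = 879.252
AUC_0→∞ = 1416.3375 + 879.252 = 2295.5895 µg/L·hr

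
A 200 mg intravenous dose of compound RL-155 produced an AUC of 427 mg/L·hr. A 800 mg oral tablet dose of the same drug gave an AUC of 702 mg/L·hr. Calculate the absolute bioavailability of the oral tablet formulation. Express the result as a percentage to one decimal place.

F = (AUC_ev / D_ev) / (AUC_iv / D_iv)
  = (702/800) / (427/200)
  = 0.8775 / 2.135 = 0.4110
  = 41.10%

F = 41.1%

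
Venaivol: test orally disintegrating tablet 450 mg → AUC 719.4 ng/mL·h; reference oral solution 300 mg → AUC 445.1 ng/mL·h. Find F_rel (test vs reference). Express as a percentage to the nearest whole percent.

F_rel = (AUC_test/D_test) / (AUC_ref/D_ref)
      = (719.4/450) / (445.1/300)
      = 1.59867 / 1.48367 = 1.0775 = 107.75%

F_rel = 108%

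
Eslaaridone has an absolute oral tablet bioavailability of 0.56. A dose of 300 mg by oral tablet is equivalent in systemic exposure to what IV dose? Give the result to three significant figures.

D_iv = 168 mg

Systemic exposure from an extravascular dose = F × D_ev, so the equivalent IV dose is F × D_ev.
D_iv = F × D_ev = 0.56 × 300 = 168 mg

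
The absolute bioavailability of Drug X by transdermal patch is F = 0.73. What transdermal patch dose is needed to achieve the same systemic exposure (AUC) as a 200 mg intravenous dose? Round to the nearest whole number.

For equal systemic exposure: F × D_ev = D_iv
D_ev = D_iv / F = 200 / 0.73 = 273.973 mg

D_transdermal = 274 mg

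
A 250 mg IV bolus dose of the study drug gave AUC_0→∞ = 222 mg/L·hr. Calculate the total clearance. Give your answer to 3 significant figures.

CL = 1.13 L/hr

CL = Dose_iv / AUC_0→∞
   = 250 / 222 = 1.12613 L/hr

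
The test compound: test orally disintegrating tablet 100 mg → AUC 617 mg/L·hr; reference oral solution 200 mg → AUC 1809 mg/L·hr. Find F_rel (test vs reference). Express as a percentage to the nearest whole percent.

F_rel = (AUC_test/D_test) / (AUC_ref/D_ref)
      = (617/100) / (1809/200)
      = 6.17 / 9.045 = 0.6821 = 68.21%

F_rel = 68%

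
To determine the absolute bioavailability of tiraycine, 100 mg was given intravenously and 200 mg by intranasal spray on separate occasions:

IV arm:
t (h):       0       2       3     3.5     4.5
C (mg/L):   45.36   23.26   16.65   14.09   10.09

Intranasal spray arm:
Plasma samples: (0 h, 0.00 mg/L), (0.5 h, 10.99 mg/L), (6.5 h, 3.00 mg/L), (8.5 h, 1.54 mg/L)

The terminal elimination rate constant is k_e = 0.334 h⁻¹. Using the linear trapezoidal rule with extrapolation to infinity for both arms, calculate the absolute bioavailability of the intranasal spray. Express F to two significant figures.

Trapezoidal AUC_0→4.5 (IV):
  [0→2]: (45.36+23.26)/2 × 2 = 68.62
  [2→3]: (23.26+16.65)/2 × 1 = 19.955
  [3→3.5]: (16.65+14.09)/2 × 0.5 = 7.685
  [3.5→4.5]: (14.09+10.09)/2 × 1 = 12.09
  Sum = 108.35 mg/L·h
IV tail: 10.09/0.334 = 30.210; AUC_iv,0→∞ = 108.35 + 30.210 = 138.56 mg/L·h
Trapezoidal AUC_0→8.5 (intranasal spray):
  [0→0.5]: (0.00+10.99)/2 × 0.5 = 2.7475
  [0.5→6.5]: (10.99+3.00)/2 × 6 = 41.97
  [6.5→8.5]: (3.00+1.54)/2 × 2 = 4.54
  Sum = 49.2575 mg/L·h
intranasal spray tail: 1.54/0.334 = 4.611; AUC_ev,0→∞ = 49.2575 + 4.611 = 53.8685 mg/L·h
F = (AUC_ev/D_ev)/(AUC_iv/D_iv) = (53.8685/200)/(138.56/100) = 0.2693425/1.3856 = 0.1944

F = 0.19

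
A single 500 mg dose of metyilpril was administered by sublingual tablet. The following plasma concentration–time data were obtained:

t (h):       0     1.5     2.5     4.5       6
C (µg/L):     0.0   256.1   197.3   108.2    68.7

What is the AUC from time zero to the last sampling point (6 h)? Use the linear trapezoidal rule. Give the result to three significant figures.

AUC = 857 µg/L·h

Trapezoidal AUC_0→6:
  [0→1.5]: (0.0+256.1)/2 × 1.5 = 192.075
  [1.5→2.5]: (256.1+197.3)/2 × 1 = 226.7
  [2.5→4.5]: (197.3+108.2)/2 × 2 = 305.5
  [4.5→6]: (108.2+68.7)/2 × 1.5 = 132.675
  Sum = 856.95 µg/L·h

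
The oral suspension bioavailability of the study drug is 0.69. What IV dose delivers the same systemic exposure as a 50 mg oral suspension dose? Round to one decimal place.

D_iv = 34.5 mg

Systemic exposure from an extravascular dose = F × D_ev, so the equivalent IV dose is F × D_ev.
D_iv = F × D_ev = 0.69 × 50 = 34.5 mg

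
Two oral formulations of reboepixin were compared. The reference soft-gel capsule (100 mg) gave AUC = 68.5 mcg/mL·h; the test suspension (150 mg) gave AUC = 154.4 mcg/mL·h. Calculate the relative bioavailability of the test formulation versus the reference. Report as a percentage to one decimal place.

F_rel = 150.3%

F_rel = (AUC_test/D_test) / (AUC_ref/D_ref)
      = (154.4/150) / (68.5/100)
      = 1.02933 / 0.685 = 1.5027 = 150.27%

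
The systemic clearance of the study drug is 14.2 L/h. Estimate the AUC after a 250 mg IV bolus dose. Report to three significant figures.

AUC_0→∞ = Dose_iv / CL
        = 250 / 14.2 = 17.6056 mg/L·h

AUC = 17.6 mg/L·h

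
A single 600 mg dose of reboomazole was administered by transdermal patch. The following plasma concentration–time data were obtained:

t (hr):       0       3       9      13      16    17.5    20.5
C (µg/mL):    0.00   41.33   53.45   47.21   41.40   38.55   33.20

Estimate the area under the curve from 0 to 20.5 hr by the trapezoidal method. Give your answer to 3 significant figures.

Trapezoidal AUC_0→20.5:
  [0→3]: (0.00+41.33)/2 × 3 = 61.995
  [3→9]: (41.33+53.45)/2 × 6 = 284.34
  [9→13]: (53.45+47.21)/2 × 4 = 201.32
  [13→16]: (47.21+41.40)/2 × 3 = 132.915
  [16→17.5]: (41.40+38.55)/2 × 1.5 = 59.9625
  [17.5→20.5]: (38.55+33.20)/2 × 3 = 107.625
  Sum = 848.1575 µg/mL·hr

AUC = 848 µg/mL·hr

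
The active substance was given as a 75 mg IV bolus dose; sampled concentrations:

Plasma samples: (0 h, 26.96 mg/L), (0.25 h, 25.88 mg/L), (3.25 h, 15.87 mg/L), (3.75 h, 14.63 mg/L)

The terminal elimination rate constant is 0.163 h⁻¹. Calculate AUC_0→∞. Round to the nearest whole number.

Trapezoidal AUC_0→3.75:
  [0→0.25]: (26.96+25.88)/2 × 0.25 = 6.605
  [0.25→3.25]: (25.88+15.87)/2 × 3 = 62.625
  [3.25→3.75]: (15.87+14.63)/2 × 0.5 = 7.625
  Sum = 76.855 mg/L·h
Extrapolated tail: C_last / k_e = 14.63 / 0.163 = 89.755
AUC_0→∞ = 76.855 + 89.755 = 166.61 mg/L·h

AUC = 167 mg/L·h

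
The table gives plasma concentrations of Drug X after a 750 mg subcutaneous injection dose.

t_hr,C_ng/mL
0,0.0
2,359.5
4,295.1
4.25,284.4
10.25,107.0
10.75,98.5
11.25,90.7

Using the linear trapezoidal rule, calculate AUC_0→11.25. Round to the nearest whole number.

AUC = 2359 ng/mL·hr

Trapezoidal AUC_0→11.25:
  [0→2]: (0.0+359.5)/2 × 2 = 359.5
  [2→4]: (359.5+295.1)/2 × 2 = 654.6
  [4→4.25]: (295.1+284.4)/2 × 0.25 = 72.4375
  [4.25→10.25]: (284.4+107.0)/2 × 6 = 1174.2
  [10.25→10.75]: (107.0+98.5)/2 × 0.5 = 51.375
  [10.75→11.25]: (98.5+90.7)/2 × 0.5 = 47.3
  Sum = 2359.4125 ng/mL·hr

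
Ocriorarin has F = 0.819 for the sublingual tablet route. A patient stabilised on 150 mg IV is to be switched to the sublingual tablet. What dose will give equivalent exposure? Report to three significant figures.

For equal systemic exposure: F × D_ev = D_iv
D_ev = D_iv / F = 150 / 0.819 = 183.15 mg

D_sublingual = 183 mg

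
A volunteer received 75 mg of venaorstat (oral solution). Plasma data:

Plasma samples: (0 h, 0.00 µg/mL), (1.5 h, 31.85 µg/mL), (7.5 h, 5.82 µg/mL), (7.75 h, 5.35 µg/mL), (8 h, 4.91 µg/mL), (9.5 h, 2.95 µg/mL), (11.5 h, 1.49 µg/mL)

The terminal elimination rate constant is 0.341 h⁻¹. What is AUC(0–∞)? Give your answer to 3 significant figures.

AUC = 154 µg/mL·h

Trapezoidal AUC_0→11.5:
  [0→1.5]: (0.00+31.85)/2 × 1.5 = 23.8875
  [1.5→7.5]: (31.85+5.82)/2 × 6 = 113.01
  [7.5→7.75]: (5.82+5.35)/2 × 0.25 = 1.39625
  [7.75→8]: (5.35+4.91)/2 × 0.25 = 1.2825
  [8→9.5]: (4.91+2.95)/2 × 1.5 = 5.895
  [9.5→11.5]: (2.95+1.49)/2 × 2 = 4.44
  Sum = 149.91125 µg/mL·h
Extrapolated tail: C_last / k_e = 1.49 / 0.341 = 4.370
AUC_0→∞ = 149.91125 + 4.370 = 154.28125 µg/mL·h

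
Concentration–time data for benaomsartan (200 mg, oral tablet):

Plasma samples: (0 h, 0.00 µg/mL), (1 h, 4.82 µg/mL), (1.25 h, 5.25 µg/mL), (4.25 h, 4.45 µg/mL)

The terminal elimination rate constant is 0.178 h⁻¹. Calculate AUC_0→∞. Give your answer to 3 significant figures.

AUC = 43.2 µg/mL·h

Trapezoidal AUC_0→4.25:
  [0→1]: (0.00+4.82)/2 × 1 = 2.41
  [1→1.25]: (4.82+5.25)/2 × 0.25 = 1.25875
  [1.25→4.25]: (5.25+4.45)/2 × 3 = 14.55
  Sum = 18.21875 µg/mL·h
Extrapolated tail: C_last / k_e = 4.45 / 0.178 = 25.000
AUC_0→∞ = 18.21875 + 25.000 = 43.21875 µg/mL·h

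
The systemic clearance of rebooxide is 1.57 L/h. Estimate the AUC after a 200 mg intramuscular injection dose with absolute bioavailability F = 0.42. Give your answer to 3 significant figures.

AUC_0→∞ = F × Dose / CL
        = 0.42 × 200 / 1.57 = 53.5032 mg/L·h

AUC = 53.5 mg/L·h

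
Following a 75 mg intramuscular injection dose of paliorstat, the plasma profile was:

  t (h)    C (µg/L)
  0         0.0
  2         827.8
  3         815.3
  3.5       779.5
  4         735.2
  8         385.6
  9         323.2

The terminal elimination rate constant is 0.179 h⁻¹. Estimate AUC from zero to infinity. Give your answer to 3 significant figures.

Trapezoidal AUC_0→9:
  [0→2]: (0.0+827.8)/2 × 2 = 827.8
  [2→3]: (827.8+815.3)/2 × 1 = 821.55
  [3→3.5]: (815.3+779.5)/2 × 0.5 = 398.7
  [3.5→4]: (779.5+735.2)/2 × 0.5 = 378.675
  [4→8]: (735.2+385.6)/2 × 4 = 2241.6
  [8→9]: (385.6+323.2)/2 × 1 = 354.4
  Sum = 5022.725 µg/L·h
Extrapolated tail: C_last / k_e = 323.2 / 0.179 = 1805.587
AUC_0→∞ = 5022.725 + 1805.587 = 6828.312 µg/L·h

AUC = 6830 µg/L·h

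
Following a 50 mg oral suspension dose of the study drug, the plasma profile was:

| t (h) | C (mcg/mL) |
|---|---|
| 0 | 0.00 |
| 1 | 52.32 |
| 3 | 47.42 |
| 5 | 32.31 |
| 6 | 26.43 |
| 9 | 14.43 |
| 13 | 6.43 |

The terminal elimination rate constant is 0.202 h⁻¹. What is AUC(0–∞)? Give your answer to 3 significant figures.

AUC = 370 mcg/mL·h

Trapezoidal AUC_0→13:
  [0→1]: (0.00+52.32)/2 × 1 = 26.16
  [1→3]: (52.32+47.42)/2 × 2 = 99.74
  [3→5]: (47.42+32.31)/2 × 2 = 79.73
  [5→6]: (32.31+26.43)/2 × 1 = 29.37
  [6→9]: (26.43+14.43)/2 × 3 = 61.29
  [9→13]: (14.43+6.43)/2 × 4 = 41.72
  Sum = 338.01 mcg/mL·h
Extrapolated tail: C_last / k_e = 6.43 / 0.202 = 31.832
AUC_0→∞ = 338.01 + 31.832 = 369.842 mcg/mL·h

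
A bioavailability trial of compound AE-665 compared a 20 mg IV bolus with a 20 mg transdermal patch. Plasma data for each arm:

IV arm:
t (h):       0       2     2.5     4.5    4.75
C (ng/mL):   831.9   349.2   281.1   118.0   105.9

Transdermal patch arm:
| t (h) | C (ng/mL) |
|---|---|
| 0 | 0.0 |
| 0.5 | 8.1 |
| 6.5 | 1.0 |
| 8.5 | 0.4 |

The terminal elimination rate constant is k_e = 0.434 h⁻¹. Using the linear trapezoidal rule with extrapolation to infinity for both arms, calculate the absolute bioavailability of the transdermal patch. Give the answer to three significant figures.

F = 0.0157

Trapezoidal AUC_0→4.75 (IV):
  [0→2]: (831.9+349.2)/2 × 2 = 1181.1
  [2→2.5]: (349.2+281.1)/2 × 0.5 = 157.575
  [2.5→4.5]: (281.1+118.0)/2 × 2 = 399.1
  [4.5→4.75]: (118.0+105.9)/2 × 0.25 = 27.9875
  Sum = 1765.7625 ng/mL·h
IV tail: 105.9/0.434 = 244.009; AUC_iv,0→∞ = 1765.7625 + 244.009 = 2009.7715 ng/mL·h
Trapezoidal AUC_0→8.5 (transdermal patch):
  [0→0.5]: (0.0+8.1)/2 × 0.5 = 2.025
  [0.5→6.5]: (8.1+1.0)/2 × 6 = 27.3
  [6.5→8.5]: (1.0+0.4)/2 × 2 = 1.4
  Sum = 30.725 ng/mL·h
transdermal patch tail: 0.4/0.434 = 0.922; AUC_ev,0→∞ = 30.725 + 0.922 = 31.647 ng/mL·h
F = (AUC_ev/D_ev)/(AUC_iv/D_iv) = (31.647/20)/(2009.7715/20) = 1.58235/100.489 = 0.0157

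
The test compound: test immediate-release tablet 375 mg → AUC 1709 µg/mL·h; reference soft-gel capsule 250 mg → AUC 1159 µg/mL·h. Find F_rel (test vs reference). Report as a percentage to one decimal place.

F_rel = (AUC_test/D_test) / (AUC_ref/D_ref)
      = (1709/375) / (1159/250)
      = 4.55733 / 4.636 = 0.9830 = 98.30%

F_rel = 98.3%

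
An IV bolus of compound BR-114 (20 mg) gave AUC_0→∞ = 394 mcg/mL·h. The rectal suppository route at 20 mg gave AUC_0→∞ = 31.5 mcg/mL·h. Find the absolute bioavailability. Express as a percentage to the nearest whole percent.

F = 8%

F = (AUC_ev / D_ev) / (AUC_iv / D_iv)
  = (31.5/20) / (394/20)
  = 1.575 / 19.7 = 0.0799
  = 7.99%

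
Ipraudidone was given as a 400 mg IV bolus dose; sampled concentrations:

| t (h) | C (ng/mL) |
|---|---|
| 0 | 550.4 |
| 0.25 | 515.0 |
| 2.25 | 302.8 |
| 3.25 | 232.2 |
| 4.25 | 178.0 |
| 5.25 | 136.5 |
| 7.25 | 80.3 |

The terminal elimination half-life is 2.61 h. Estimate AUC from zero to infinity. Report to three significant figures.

AUC = 2100 ng/mL·h

Trapezoidal AUC_0→7.25:
  [0→0.25]: (550.4+515.0)/2 × 0.25 = 133.175
  [0.25→2.25]: (515.0+302.8)/2 × 2 = 817.8
  [2.25→3.25]: (302.8+232.2)/2 × 1 = 267.5
  [3.25→4.25]: (232.2+178.0)/2 × 1 = 205.1
  [4.25→5.25]: (178.0+136.5)/2 × 1 = 157.25
  [5.25→7.25]: (136.5+80.3)/2 × 2 = 216.8
  Sum = 1797.625 ng/mL·h
k_e = ln2 / t½ = 0.693147 / 2.61 = 0.2656 h^-1
Extrapolated tail: C_last / k_e = 80.3 / 0.2656 = 302.334
AUC_0→∞ = 1797.625 + 302.334 = 2099.959 ng/mL·h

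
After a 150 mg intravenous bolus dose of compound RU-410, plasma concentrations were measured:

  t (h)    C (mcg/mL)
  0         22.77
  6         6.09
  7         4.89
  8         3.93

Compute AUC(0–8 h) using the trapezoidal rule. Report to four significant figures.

Trapezoidal AUC_0→8:
  [0→6]: (22.77+6.09)/2 × 6 = 86.58
  [6→7]: (6.09+4.89)/2 × 1 = 5.49
  [7→8]: (4.89+3.93)/2 × 1 = 4.41
  Sum = 96.48 mcg/mL·h

AUC = 96.48 mcg/mL·h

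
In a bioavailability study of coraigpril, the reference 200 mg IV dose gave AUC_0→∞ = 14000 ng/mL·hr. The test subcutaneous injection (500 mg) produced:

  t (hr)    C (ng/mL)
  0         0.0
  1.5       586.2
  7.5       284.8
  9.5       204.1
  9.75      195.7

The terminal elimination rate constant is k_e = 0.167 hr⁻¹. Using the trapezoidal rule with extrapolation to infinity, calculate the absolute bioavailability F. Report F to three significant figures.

Trapezoidal AUC_0→9.75 (subcutaneous injection):
  [0→1.5]: (0.0+586.2)/2 × 1.5 = 439.65
  [1.5→7.5]: (586.2+284.8)/2 × 6 = 2613.0
  [7.5→9.5]: (284.8+204.1)/2 × 2 = 488.9
  [9.5→9.75]: (204.1+195.7)/2 × 0.25 = 49.975
  Sum = 3591.525 ng/mL·hr
Tail: C_last/k_e = 195.7/0.167 = 1171.856
AUC_0→∞ (subcutaneous injection) = 3591.525 + 1171.856 = 4763.381 ng/mL·hr
F = (AUC_ev/D_ev)/(AUC_iv/D_iv) = (4763.381/500)/(14000/200) = 9.526762/70 = 0.1361

F = 0.136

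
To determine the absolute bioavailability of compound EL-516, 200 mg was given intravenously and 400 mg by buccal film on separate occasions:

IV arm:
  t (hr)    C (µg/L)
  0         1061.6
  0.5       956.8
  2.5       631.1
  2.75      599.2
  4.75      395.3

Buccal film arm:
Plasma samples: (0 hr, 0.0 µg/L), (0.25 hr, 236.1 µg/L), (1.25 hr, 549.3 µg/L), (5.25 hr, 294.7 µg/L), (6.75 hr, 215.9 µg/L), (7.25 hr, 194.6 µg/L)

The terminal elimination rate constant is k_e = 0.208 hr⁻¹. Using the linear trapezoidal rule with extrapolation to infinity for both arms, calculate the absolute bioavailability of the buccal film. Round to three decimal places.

Trapezoidal AUC_0→4.75 (IV):
  [0→0.5]: (1061.6+956.8)/2 × 0.5 = 504.6
  [0.5→2.5]: (956.8+631.1)/2 × 2 = 1587.9
  [2.5→2.75]: (631.1+599.2)/2 × 0.25 = 153.7875
  [2.75→4.75]: (599.2+395.3)/2 × 2 = 994.5
  Sum = 3240.7875 µg/L·hr
IV tail: 395.3/0.208 = 1900.481; AUC_iv,0→∞ = 3240.7875 + 1900.481 = 5141.2685 µg/L·hr
Trapezoidal AUC_0→7.25 (buccal film):
  [0→0.25]: (0.0+236.1)/2 × 0.25 = 29.5125
  [0.25→1.25]: (236.1+549.3)/2 × 1 = 392.7
  [1.25→5.25]: (549.3+294.7)/2 × 4 = 1688.0
  [5.25→6.75]: (294.7+215.9)/2 × 1.5 = 382.95
  [6.75→7.25]: (215.9+194.6)/2 × 0.5 = 102.625
  Sum = 2595.7875 µg/L·hr
buccal film tail: 194.6/0.208 = 935.577; AUC_ev,0→∞ = 2595.7875 + 935.577 = 3531.3645 µg/L·hr
F = (AUC_ev/D_ev)/(AUC_iv/D_iv) = (3531.3645/400)/(5141.2685/200) = 8.82841/25.7063 = 0.3434

F = 0.343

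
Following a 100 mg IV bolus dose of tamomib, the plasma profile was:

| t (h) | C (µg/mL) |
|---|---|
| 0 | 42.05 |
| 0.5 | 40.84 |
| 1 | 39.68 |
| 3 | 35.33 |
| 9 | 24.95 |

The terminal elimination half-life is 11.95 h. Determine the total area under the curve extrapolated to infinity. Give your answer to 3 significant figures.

Trapezoidal AUC_0→9:
  [0→0.5]: (42.05+40.84)/2 × 0.5 = 20.7225
  [0.5→1]: (40.84+39.68)/2 × 0.5 = 20.13
  [1→3]: (39.68+35.33)/2 × 2 = 75.01
  [3→9]: (35.33+24.95)/2 × 6 = 180.84
  Sum = 296.7025 µg/mL·h
k_e = ln2 / t½ = 0.693147 / 11.95 = 0.0580 h^-1
Extrapolated tail: C_last / k_e = 24.95 / 0.058 = 430.172
AUC_0→∞ = 296.7025 + 430.172 = 726.8745 µg/mL·h

AUC = 727 µg/mL·h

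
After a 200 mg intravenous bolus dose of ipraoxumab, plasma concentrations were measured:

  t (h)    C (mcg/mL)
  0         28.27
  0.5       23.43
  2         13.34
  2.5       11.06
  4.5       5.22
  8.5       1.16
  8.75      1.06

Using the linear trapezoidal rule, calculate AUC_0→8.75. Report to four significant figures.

AUC = 75.92 mcg/mL·h

Trapezoidal AUC_0→8.75:
  [0→0.5]: (28.27+23.43)/2 × 0.5 = 12.925
  [0.5→2]: (23.43+13.34)/2 × 1.5 = 27.5775
  [2→2.5]: (13.34+11.06)/2 × 0.5 = 6.1
  [2.5→4.5]: (11.06+5.22)/2 × 2 = 16.28
  [4.5→8.5]: (5.22+1.16)/2 × 4 = 12.76
  [8.5→8.75]: (1.16+1.06)/2 × 0.25 = 0.2775
  Sum = 75.92 mcg/mL·h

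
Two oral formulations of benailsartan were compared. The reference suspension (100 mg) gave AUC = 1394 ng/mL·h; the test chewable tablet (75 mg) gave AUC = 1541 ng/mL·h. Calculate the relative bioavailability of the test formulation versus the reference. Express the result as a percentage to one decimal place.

F_rel = (AUC_test/D_test) / (AUC_ref/D_ref)
      = (1541/75) / (1394/100)
      = 20.5467 / 13.94 = 1.4739 = 147.39%

F_rel = 147.4%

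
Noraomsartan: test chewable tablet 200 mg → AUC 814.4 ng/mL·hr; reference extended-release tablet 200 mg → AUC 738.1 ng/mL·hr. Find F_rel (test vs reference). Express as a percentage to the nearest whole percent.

F_rel = 110%

F_rel = (AUC_test/D_test) / (AUC_ref/D_ref)
      = (814.4/200) / (738.1/200)
      = 4.072 / 3.6905 = 1.1034 = 110.34%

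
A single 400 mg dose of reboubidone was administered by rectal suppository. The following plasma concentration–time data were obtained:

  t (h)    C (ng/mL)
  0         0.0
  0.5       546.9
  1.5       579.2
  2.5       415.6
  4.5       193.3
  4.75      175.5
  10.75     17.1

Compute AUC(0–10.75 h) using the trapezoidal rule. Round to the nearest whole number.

AUC = 2430 ng/mL·h

Trapezoidal AUC_0→10.75:
  [0→0.5]: (0.0+546.9)/2 × 0.5 = 136.725
  [0.5→1.5]: (546.9+579.2)/2 × 1 = 563.05
  [1.5→2.5]: (579.2+415.6)/2 × 1 = 497.4
  [2.5→4.5]: (415.6+193.3)/2 × 2 = 608.9
  [4.5→4.75]: (193.3+175.5)/2 × 0.25 = 46.1
  [4.75→10.75]: (175.5+17.1)/2 × 6 = 577.8
  Sum = 2429.975 ng/mL·h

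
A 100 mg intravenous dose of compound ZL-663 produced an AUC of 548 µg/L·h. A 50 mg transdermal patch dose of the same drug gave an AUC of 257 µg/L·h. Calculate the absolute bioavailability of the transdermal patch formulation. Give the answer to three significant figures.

F = (AUC_ev / D_ev) / (AUC_iv / D_iv)
  = (257/50) / (548/100)
  = 5.14 / 5.48 = 0.9380

F = 0.938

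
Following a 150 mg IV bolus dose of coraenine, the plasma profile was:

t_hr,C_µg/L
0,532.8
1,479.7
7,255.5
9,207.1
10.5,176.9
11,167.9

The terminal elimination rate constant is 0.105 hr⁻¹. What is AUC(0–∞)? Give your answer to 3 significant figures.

AUC = 5150 µg/L·hr

Trapezoidal AUC_0→11:
  [0→1]: (532.8+479.7)/2 × 1 = 506.25
  [1→7]: (479.7+255.5)/2 × 6 = 2205.6
  [7→9]: (255.5+207.1)/2 × 2 = 462.6
  [9→10.5]: (207.1+176.9)/2 × 1.5 = 288.0
  [10.5→11]: (176.9+167.9)/2 × 0.5 = 86.2
  Sum = 3548.65 µg/L·hr
Extrapolated tail: C_last / k_e = 167.9 / 0.105 = 1599.048
AUC_0→∞ = 3548.65 + 1599.048 = 5147.698 µg/L·hr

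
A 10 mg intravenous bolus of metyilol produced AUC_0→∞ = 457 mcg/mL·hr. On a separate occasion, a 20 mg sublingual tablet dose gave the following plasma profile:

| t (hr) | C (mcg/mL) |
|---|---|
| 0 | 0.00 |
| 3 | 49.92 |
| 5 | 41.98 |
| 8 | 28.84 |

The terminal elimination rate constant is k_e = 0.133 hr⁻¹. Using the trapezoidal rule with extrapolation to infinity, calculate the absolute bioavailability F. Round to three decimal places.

F = 0.536

Trapezoidal AUC_0→8 (sublingual tablet):
  [0→3]: (0.00+49.92)/2 × 3 = 74.88
  [3→5]: (49.92+41.98)/2 × 2 = 91.9
  [5→8]: (41.98+28.84)/2 × 3 = 106.23
  Sum = 273.01 mcg/mL·hr
Tail: C_last/k_e = 28.84/0.133 = 216.842
AUC_0→∞ (sublingual tablet) = 273.01 + 216.842 = 489.852 mcg/mL·hr
F = (AUC_ev/D_ev)/(AUC_iv/D_iv) = (489.852/20)/(457/10) = 24.4926/45.7 = 0.5359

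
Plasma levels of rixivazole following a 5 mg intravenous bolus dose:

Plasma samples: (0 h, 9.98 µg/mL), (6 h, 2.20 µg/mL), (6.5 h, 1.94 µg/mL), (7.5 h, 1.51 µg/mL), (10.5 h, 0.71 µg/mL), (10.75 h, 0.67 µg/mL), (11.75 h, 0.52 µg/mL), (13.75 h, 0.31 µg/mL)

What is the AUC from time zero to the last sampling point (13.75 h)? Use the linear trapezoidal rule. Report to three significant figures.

Trapezoidal AUC_0→13.75:
  [0→6]: (9.98+2.20)/2 × 6 = 36.54
  [6→6.5]: (2.20+1.94)/2 × 0.5 = 1.035
  [6.5→7.5]: (1.94+1.51)/2 × 1 = 1.725
  [7.5→10.5]: (1.51+0.71)/2 × 3 = 3.33
  [10.5→10.75]: (0.71+0.67)/2 × 0.25 = 0.1725
  [10.75→11.75]: (0.67+0.52)/2 × 1 = 0.595
  [11.75→13.75]: (0.52+0.31)/2 × 2 = 0.83
  Sum = 44.2275 µg/mL·h

AUC = 44.2 µg/mL·h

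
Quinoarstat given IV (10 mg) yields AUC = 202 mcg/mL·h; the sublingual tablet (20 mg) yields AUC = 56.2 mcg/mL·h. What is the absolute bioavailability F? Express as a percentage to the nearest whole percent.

F = (AUC_ev / D_ev) / (AUC_iv / D_iv)
  = (56.2/20) / (202/10)
  = 2.81 / 20.2 = 0.1391
  = 13.91%

F = 14%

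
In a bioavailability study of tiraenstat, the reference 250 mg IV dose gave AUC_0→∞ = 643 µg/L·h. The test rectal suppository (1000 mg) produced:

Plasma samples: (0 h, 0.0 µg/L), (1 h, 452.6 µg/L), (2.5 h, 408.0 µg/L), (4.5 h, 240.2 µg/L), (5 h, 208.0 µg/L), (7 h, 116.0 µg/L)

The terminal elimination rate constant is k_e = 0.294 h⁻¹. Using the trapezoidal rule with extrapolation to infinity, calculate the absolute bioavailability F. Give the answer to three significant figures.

F = 0.914

Trapezoidal AUC_0→7 (rectal suppository):
  [0→1]: (0.0+452.6)/2 × 1 = 226.3
  [1→2.5]: (452.6+408.0)/2 × 1.5 = 645.45
  [2.5→4.5]: (408.0+240.2)/2 × 2 = 648.2
  [4.5→5]: (240.2+208.0)/2 × 0.5 = 112.05
  [5→7]: (208.0+116.0)/2 × 2 = 324.0
  Sum = 1956.0 µg/L·h
Tail: C_last/k_e = 116.0/0.294 = 394.558
AUC_0→∞ (rectal suppository) = 1956.0 + 394.558 = 2350.558 µg/L·h
F = (AUC_ev/D_ev)/(AUC_iv/D_iv) = (2350.558/1000)/(643/250) = 2.350558/2.572 = 0.9139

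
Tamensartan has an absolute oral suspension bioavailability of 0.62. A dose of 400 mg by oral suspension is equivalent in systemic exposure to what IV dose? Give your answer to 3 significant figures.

D_iv = 248 mg

Systemic exposure from an extravascular dose = F × D_ev, so the equivalent IV dose is F × D_ev.
D_iv = F × D_ev = 0.62 × 400 = 248 mg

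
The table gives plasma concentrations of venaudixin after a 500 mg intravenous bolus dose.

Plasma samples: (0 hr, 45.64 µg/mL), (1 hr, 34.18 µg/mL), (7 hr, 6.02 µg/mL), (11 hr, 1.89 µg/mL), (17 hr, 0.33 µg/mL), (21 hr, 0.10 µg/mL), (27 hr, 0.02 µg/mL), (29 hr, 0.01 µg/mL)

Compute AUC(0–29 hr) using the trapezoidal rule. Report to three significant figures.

Trapezoidal AUC_0→29:
  [0→1]: (45.64+34.18)/2 × 1 = 39.91
  [1→7]: (34.18+6.02)/2 × 6 = 120.6
  [7→11]: (6.02+1.89)/2 × 4 = 15.82
  [11→17]: (1.89+0.33)/2 × 6 = 6.66
  [17→21]: (0.33+0.10)/2 × 4 = 0.86
  [21→27]: (0.10+0.02)/2 × 6 = 0.36
  [27→29]: (0.02+0.01)/2 × 2 = 0.03
  Sum = 184.24 µg/mL·hr

AUC = 184 µg/mL·hr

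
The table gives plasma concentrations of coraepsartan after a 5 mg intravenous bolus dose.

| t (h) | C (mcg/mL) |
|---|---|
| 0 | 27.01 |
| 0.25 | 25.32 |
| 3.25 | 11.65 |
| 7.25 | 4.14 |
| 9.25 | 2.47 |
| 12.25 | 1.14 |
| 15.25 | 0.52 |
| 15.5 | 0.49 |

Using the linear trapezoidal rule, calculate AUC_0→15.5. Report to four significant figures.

Trapezoidal AUC_0→15.5:
  [0→0.25]: (27.01+25.32)/2 × 0.25 = 6.54125
  [0.25→3.25]: (25.32+11.65)/2 × 3 = 55.455
  [3.25→7.25]: (11.65+4.14)/2 × 4 = 31.58
  [7.25→9.25]: (4.14+2.47)/2 × 2 = 6.61
  [9.25→12.25]: (2.47+1.14)/2 × 3 = 5.415
  [12.25→15.25]: (1.14+0.52)/2 × 3 = 2.49
  [15.25→15.5]: (0.52+0.49)/2 × 0.25 = 0.12625
  Sum = 108.2175 mcg/mL·h

AUC = 108.2 mcg/mL·h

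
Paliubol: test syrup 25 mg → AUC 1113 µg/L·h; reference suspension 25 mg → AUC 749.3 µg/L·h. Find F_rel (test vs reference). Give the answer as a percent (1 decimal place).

F_rel = (AUC_test/D_test) / (AUC_ref/D_ref)
      = (1113/25) / (749.3/25)
      = 44.52 / 29.972 = 1.4854 = 148.54%

F_rel = 148.5%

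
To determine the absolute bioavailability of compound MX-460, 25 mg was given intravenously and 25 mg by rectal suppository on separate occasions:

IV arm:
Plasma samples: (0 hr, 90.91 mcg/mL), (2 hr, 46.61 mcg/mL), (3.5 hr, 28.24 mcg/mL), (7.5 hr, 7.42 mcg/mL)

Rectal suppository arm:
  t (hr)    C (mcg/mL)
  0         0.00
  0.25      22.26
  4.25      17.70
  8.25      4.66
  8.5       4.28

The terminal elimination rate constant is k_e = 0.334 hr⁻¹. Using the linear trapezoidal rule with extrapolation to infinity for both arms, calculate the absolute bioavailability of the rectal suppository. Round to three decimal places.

F = 0.492

Trapezoidal AUC_0→7.5 (IV):
  [0→2]: (90.91+46.61)/2 × 2 = 137.52
  [2→3.5]: (46.61+28.24)/2 × 1.5 = 56.1375
  [3.5→7.5]: (28.24+7.42)/2 × 4 = 71.32
  Sum = 264.9775 mcg/mL·hr
IV tail: 7.42/0.334 = 22.216; AUC_iv,0→∞ = 264.9775 + 22.216 = 287.1935 mcg/mL·hr
Trapezoidal AUC_0→8.5 (rectal suppository):
  [0→0.25]: (0.00+22.26)/2 × 0.25 = 2.7825
  [0.25→4.25]: (22.26+17.70)/2 × 4 = 79.92
  [4.25→8.25]: (17.70+4.66)/2 × 4 = 44.72
  [8.25→8.5]: (4.66+4.28)/2 × 0.25 = 1.1175
  Sum = 128.54 mcg/mL·hr
rectal suppository tail: 4.28/0.334 = 12.814; AUC_ev,0→∞ = 128.54 + 12.814 = 141.354 mcg/mL·hr
F = (AUC_ev/D_ev)/(AUC_iv/D_iv) = (141.354/25)/(287.1935/25) = 5.65416/11.48774 = 0.4922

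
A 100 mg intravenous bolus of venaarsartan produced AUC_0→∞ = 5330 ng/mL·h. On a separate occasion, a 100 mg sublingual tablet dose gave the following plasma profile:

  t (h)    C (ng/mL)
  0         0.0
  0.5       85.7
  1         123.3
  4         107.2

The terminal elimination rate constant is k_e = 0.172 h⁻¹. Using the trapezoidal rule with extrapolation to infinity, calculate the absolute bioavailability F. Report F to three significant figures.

F = 0.196

Trapezoidal AUC_0→4 (sublingual tablet):
  [0→0.5]: (0.0+85.7)/2 × 0.5 = 21.425
  [0.5→1]: (85.7+123.3)/2 × 0.5 = 52.25
  [1→4]: (123.3+107.2)/2 × 3 = 345.75
  Sum = 419.425 ng/mL·h
Tail: C_last/k_e = 107.2/0.172 = 623.256
AUC_0→∞ (sublingual tablet) = 419.425 + 623.256 = 1042.681 ng/mL·h
F = (AUC_ev/D_ev)/(AUC_iv/D_iv) = (1042.681/100)/(5330/100) = 10.42681/53.3 = 0.1956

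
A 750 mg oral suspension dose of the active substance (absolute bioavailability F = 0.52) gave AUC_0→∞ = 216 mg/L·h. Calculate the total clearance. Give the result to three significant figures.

CL = F × Dose / AUC_0→∞
   = 0.52 × 750 / 216 = 1.80556 L/h

CL = 1.81 L/h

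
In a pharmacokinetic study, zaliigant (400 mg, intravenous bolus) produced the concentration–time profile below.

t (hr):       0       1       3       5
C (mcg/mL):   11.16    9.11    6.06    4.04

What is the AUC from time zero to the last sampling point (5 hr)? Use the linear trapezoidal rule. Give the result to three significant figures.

Trapezoidal AUC_0→5:
  [0→1]: (11.16+9.11)/2 × 1 = 10.135
  [1→3]: (9.11+6.06)/2 × 2 = 15.17
  [3→5]: (6.06+4.04)/2 × 2 = 10.1
  Sum = 35.405 mcg/mL·hr

AUC = 35.4 mcg/mL·hr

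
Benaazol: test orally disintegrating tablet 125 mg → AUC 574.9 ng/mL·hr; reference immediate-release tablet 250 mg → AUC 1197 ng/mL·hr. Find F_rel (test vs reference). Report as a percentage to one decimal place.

F_rel = 96.1%

F_rel = (AUC_test/D_test) / (AUC_ref/D_ref)
      = (574.9/125) / (1197/250)
      = 4.5992 / 4.788 = 0.9606 = 96.06%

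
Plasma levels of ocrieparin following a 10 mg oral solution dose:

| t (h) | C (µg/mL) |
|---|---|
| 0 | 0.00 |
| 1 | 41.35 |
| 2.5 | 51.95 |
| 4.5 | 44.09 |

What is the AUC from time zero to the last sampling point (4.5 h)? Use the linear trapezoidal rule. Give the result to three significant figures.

AUC = 187 µg/mL·h

Trapezoidal AUC_0→4.5:
  [0→1]: (0.00+41.35)/2 × 1 = 20.675
  [1→2.5]: (41.35+51.95)/2 × 1.5 = 69.975
  [2.5→4.5]: (51.95+44.09)/2 × 2 = 96.04
  Sum = 186.69 µg/mL·h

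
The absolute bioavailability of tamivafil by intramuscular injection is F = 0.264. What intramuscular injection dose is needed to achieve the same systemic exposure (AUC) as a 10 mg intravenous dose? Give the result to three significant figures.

For equal systemic exposure: F × D_ev = D_iv
D_ev = D_iv / F = 10 / 0.264 = 37.8788 mg

D_intramuscular = 37.9 mg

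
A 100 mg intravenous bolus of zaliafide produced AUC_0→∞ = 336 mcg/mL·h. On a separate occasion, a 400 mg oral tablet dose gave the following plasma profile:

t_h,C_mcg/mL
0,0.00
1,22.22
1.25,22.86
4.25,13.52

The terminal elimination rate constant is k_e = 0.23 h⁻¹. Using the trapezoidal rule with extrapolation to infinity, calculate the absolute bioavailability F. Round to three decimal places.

F = 0.097

Trapezoidal AUC_0→4.25 (oral tablet):
  [0→1]: (0.00+22.22)/2 × 1 = 11.11
  [1→1.25]: (22.22+22.86)/2 × 0.25 = 5.635
  [1.25→4.25]: (22.86+13.52)/2 × 3 = 54.57
  Sum = 71.315 mcg/mL·h
Tail: C_last/k_e = 13.52/0.23 = 58.783
AUC_0→∞ (oral tablet) = 71.315 + 58.783 = 130.098 mcg/mL·h
F = (AUC_ev/D_ev)/(AUC_iv/D_iv) = (130.098/400)/(336/100) = 0.325245/3.36 = 0.0968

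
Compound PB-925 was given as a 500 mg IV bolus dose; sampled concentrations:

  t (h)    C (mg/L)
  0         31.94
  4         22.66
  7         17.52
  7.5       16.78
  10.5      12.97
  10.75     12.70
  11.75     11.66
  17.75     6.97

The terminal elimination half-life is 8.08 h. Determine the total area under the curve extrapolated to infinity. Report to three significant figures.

Trapezoidal AUC_0→17.75:
  [0→4]: (31.94+22.66)/2 × 4 = 109.2
  [4→7]: (22.66+17.52)/2 × 3 = 60.27
  [7→7.5]: (17.52+16.78)/2 × 0.5 = 8.575
  [7.5→10.5]: (16.78+12.97)/2 × 3 = 44.625
  [10.5→10.75]: (12.97+12.70)/2 × 0.25 = 3.20875
  [10.75→11.75]: (12.70+11.66)/2 × 1 = 12.18
  [11.75→17.75]: (11.66+6.97)/2 × 6 = 55.89
  Sum = 293.94875 mg/L·h
k_e = ln2 / t½ = 0.693147 / 8.08 = 0.0858 h^-1
Extrapolated tail: C_last / k_e = 6.97 / 0.0858 = 81.235
AUC_0→∞ = 293.94875 + 81.235 = 375.18375 mg/L·h

AUC = 375 mg/L·h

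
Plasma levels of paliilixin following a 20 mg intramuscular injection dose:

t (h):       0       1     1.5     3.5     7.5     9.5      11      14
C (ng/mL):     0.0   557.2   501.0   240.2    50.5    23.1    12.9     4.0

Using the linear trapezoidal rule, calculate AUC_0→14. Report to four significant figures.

Trapezoidal AUC_0→14:
  [0→1]: (0.0+557.2)/2 × 1 = 278.6
  [1→1.5]: (557.2+501.0)/2 × 0.5 = 264.55
  [1.5→3.5]: (501.0+240.2)/2 × 2 = 741.2
  [3.5→7.5]: (240.2+50.5)/2 × 4 = 581.4
  [7.5→9.5]: (50.5+23.1)/2 × 2 = 73.6
  [9.5→11]: (23.1+12.9)/2 × 1.5 = 27.0
  [11→14]: (12.9+4.0)/2 × 3 = 25.35
  Sum = 1991.7 ng/mL·h

AUC = 1992 ng/mL·h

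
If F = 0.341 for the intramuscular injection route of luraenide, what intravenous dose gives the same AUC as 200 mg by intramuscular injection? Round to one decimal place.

Systemic exposure from an extravascular dose = F × D_ev, so the equivalent IV dose is F × D_ev.
D_iv = F × D_ev = 0.341 × 200 = 68.2 mg

D_iv = 68.2 mg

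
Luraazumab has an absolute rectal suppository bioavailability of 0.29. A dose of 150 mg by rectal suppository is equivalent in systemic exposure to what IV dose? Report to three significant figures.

D_iv = 43.5 mg

Systemic exposure from an extravascular dose = F × D_ev, so the equivalent IV dose is F × D_ev.
D_iv = F × D_ev = 0.29 × 150 = 43.5 mg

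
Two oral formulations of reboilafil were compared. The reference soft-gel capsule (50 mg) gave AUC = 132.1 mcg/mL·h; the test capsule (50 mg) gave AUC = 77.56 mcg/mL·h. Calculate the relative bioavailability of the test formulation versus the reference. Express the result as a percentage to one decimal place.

F_rel = (AUC_test/D_test) / (AUC_ref/D_ref)
      = (77.56/50) / (132.1/50)
      = 1.5512 / 2.642 = 0.5871 = 58.71%

F_rel = 58.7%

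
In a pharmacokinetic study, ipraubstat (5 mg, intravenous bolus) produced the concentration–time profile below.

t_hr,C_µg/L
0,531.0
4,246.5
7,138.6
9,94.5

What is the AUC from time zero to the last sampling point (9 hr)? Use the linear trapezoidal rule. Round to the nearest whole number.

Trapezoidal AUC_0→9:
  [0→4]: (531.0+246.5)/2 × 4 = 1555.0
  [4→7]: (246.5+138.6)/2 × 3 = 577.65
  [7→9]: (138.6+94.5)/2 × 2 = 233.1
  Sum = 2365.75 µg/L·hr

AUC = 2366 µg/L·hr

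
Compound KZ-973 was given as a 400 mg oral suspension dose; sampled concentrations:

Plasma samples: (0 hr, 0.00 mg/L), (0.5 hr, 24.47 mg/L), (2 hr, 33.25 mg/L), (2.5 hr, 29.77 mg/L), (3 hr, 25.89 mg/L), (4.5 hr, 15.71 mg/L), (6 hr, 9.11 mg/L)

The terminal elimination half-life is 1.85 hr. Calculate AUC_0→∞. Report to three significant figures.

AUC = 153 mg/L·hr

Trapezoidal AUC_0→6:
  [0→0.5]: (0.00+24.47)/2 × 0.5 = 6.1175
  [0.5→2]: (24.47+33.25)/2 × 1.5 = 43.29
  [2→2.5]: (33.25+29.77)/2 × 0.5 = 15.755
  [2.5→3]: (29.77+25.89)/2 × 0.5 = 13.915
  [3→4.5]: (25.89+15.71)/2 × 1.5 = 31.2
  [4.5→6]: (15.71+9.11)/2 × 1.5 = 18.615
  Sum = 128.8925 mg/L·hr
k_e = ln2 / t½ = 0.693147 / 1.85 = 0.3747 hr^-1
Extrapolated tail: C_last / k_e = 9.11 / 0.3747 = 24.313
AUC_0→∞ = 128.8925 + 24.313 = 153.2055 mg/L·hr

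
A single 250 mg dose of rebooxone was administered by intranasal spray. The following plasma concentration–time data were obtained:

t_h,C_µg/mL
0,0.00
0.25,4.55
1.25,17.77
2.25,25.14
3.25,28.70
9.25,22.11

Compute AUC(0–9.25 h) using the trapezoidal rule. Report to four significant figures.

Trapezoidal AUC_0→9.25:
  [0→0.25]: (0.00+4.55)/2 × 0.25 = 0.56875
  [0.25→1.25]: (4.55+17.77)/2 × 1 = 11.16
  [1.25→2.25]: (17.77+25.14)/2 × 1 = 21.455
  [2.25→3.25]: (25.14+28.70)/2 × 1 = 26.92
  [3.25→9.25]: (28.70+22.11)/2 × 6 = 152.43
  Sum = 212.53375 µg/mL·h

AUC = 212.5 µg/mL·h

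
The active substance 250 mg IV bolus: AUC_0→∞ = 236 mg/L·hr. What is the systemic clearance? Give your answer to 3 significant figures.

CL = Dose_iv / AUC_0→∞
   = 250 / 236 = 1.05932 L/hr

CL = 1.06 L/hr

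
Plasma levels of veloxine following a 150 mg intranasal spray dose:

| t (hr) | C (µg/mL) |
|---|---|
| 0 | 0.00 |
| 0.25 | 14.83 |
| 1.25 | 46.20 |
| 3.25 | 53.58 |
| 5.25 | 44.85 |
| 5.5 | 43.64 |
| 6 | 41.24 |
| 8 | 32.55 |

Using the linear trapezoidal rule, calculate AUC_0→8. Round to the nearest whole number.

AUC = 337 µg/mL·hr

Trapezoidal AUC_0→8:
  [0→0.25]: (0.00+14.83)/2 × 0.25 = 1.85375
  [0.25→1.25]: (14.83+46.20)/2 × 1 = 30.515
  [1.25→3.25]: (46.20+53.58)/2 × 2 = 99.78
  [3.25→5.25]: (53.58+44.85)/2 × 2 = 98.43
  [5.25→5.5]: (44.85+43.64)/2 × 0.25 = 11.06125
  [5.5→6]: (43.64+41.24)/2 × 0.5 = 21.22
  [6→8]: (41.24+32.55)/2 × 2 = 73.79
  Sum = 336.65 µg/mL·hr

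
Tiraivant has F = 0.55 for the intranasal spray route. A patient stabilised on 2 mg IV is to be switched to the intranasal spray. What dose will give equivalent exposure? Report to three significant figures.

D_intranasal = 3.64 mg

For equal systemic exposure: F × D_ev = D_iv
D_ev = D_iv / F = 2 / 0.55 = 3.63636 mg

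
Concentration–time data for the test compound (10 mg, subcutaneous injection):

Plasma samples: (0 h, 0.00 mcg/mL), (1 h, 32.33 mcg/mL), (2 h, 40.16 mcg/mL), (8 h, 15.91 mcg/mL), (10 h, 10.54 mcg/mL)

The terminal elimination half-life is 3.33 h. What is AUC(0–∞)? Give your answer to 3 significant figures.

AUC = 298 mcg/mL·h

Trapezoidal AUC_0→10:
  [0→1]: (0.00+32.33)/2 × 1 = 16.165
  [1→2]: (32.33+40.16)/2 × 1 = 36.245
  [2→8]: (40.16+15.91)/2 × 6 = 168.21
  [8→10]: (15.91+10.54)/2 × 2 = 26.45
  Sum = 247.07 mcg/mL·h
k_e = ln2 / t½ = 0.693147 / 3.33 = 0.2082 h^-1
Extrapolated tail: C_last / k_e = 10.54 / 0.2082 = 50.624
AUC_0→∞ = 247.07 + 50.624 = 297.694 mcg/mL·h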